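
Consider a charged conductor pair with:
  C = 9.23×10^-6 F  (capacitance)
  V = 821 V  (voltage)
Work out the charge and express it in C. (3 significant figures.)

0.00758 C

Rearranging: Q = CV.
C = 9.23×10^-6 F; V = 821 V.
Q = 0.007578 C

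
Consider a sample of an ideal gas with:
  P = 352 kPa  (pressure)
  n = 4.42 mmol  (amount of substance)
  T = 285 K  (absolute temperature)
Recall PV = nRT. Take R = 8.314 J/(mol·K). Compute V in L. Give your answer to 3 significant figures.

From the ideal-gas law: V = nRT/P.
P = 352 kPa = 3.520×10^5 Pa; n = 4.42 mmol = 0.004420 mol; T = 285 K; R = 8.314 J/(mol·K).
V = 2.975×10^-5 m³
2.975×10^-5 m³ × (1 L / 0.001000 m³) = 0.02975 L

0.0298 L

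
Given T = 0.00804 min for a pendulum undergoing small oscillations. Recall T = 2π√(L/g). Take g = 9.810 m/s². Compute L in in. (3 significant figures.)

Rearranging: L = g·(T/2π)².
T = 0.00804 min = 0.4824 s; g = 9.810 m/s².
L = 0.05783 m
0.05783 m × (1 in / 0.02540 m) = 2.277 in

2.28 in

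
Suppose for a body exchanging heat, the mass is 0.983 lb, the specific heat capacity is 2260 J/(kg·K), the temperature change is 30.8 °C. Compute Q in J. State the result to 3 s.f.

31000 J

Directly: Q = mcΔT.
m = 0.983 lb = 0.4459 kg; c = 2260 J/(kg·K); ΔT = 30.8 °C = 30.80 K.
Q = 31037 J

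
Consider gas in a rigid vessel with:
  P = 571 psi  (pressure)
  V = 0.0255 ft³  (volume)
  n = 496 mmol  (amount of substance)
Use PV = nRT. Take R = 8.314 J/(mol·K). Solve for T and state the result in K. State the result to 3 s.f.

689 K

Rearranging: T = PV/(nR).
P = 571 psi = 3.937×10^6 Pa; V = 0.0255 ft³ = 7.221×10^-4 m³; n = 496 mmol = 0.4960 mol; R = 8.314 J/(mol·K).
T = 689.4 K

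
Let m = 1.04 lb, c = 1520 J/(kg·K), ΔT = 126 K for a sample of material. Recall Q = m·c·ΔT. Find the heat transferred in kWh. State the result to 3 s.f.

Directly: Q = mcΔT.
m = 1.04 lb = 0.4717 kg; c = 1520 J/(kg·K); ΔT = 126 K.
Q = 90347 J
90347 J × (1 kWh / 3.600×10^6 J) = 0.02510 kWh

0.0251 kWh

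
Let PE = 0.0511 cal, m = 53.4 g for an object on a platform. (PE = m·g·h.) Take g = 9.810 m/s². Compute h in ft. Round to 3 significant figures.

1.34 ft

Rearranging: h = PE/(m·g).
PE = 0.0511 cal = 0.2138 J; m = 53.4 g = 0.05340 kg; g = 9.810 m/s².
h = 0.4081 m
0.4081 m × (1 ft / 0.3048 m) = 1.339 ft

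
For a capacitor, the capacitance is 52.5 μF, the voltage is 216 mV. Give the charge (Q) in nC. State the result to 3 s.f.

Rearranging: Q = CV.
C = 52.5 μF = 5.250×10^-5 F; V = 216 mV = 0.2160 V.
Q = 1.134×10^-5 C  (the unit combination reduces to A·s = C)
1.134×10^-5 C × (1 nC / 1.000×10^-9 C) = 11340 nC

11300 nC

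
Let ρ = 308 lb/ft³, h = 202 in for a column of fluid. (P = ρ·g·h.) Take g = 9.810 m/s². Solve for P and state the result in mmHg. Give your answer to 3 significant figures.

Directly: P = ρgh.
ρ = 308 lb/ft³ = 4934 kg/m³; h = 202 in = 5.131 m; g = 9.810 m/s².
P = 2.483×10^5 Pa  (the unit combination reduces to kg/(m·s²) = Pa)
2.483×10^5 Pa × (1 mmHg / 133.3 Pa) = 1863 mmHg

1860 mmHg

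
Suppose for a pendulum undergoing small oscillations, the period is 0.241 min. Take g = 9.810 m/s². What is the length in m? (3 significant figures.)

Solving T = 2π√(L/g) for L: L = g·(T/2π)².
T = 0.241 min = 14.46 s; g = 9.810 m/s².
L = 51.96 m

52.0 m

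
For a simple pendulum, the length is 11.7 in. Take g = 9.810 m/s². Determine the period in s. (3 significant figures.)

Directly: T = 2π√(L/g).
L = 11.7 in = 0.2972 m; g = 9.810 m/s².
T = 1.094 s

1.09 s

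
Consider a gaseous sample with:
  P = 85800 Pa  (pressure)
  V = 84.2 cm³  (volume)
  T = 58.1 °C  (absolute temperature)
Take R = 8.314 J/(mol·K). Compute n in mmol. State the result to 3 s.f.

2.62 mmol

From the ideal-gas law: n = PV/(RT).
P = 85800 Pa; V = 84.2 cm³ = 8.420×10^-5 m³; T = 58.1 °C = 331.2 K; R = 8.314 J/(mol·K).
n = 0.002623 mol
0.002623 mol × (1 mmol / 0.001000 mol) = 2.623 mmol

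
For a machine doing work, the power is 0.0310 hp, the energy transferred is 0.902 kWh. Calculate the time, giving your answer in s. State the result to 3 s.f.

Rearranging: t = W/P.
P = 0.0310 hp = 23.12 W; W = 0.902 kWh = 3.247×10^6 J.
t = 1.405×10^5 s

1.40×10^5 s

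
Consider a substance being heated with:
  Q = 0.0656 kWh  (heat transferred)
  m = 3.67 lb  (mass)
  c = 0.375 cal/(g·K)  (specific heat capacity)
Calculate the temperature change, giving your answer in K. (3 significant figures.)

90.4 K

Rearranging Q = m·c·ΔT for ΔT: ΔT = Q/(m·c).
Q = 0.0656 kWh = 2.362×10^5 J; m = 3.67 lb = 1.665 kg; c = 0.375 cal/(g·K) = 1569 J/(kg·K).
ΔT = 90.42 K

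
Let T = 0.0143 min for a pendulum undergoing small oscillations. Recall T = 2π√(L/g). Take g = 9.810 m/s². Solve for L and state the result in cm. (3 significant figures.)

Rearranging: L = g·(T/2π)².
T = 0.0143 min = 0.8580 s; g = 9.810 m/s².
L = 0.1829 m
0.1829 m × (1 cm / 0.01000 m) = 18.29 cm

18.3 cm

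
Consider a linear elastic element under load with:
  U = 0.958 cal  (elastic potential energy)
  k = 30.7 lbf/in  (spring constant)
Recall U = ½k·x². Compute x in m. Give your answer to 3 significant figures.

Solving U = ½k·x² for x: x = √(2U/k).
U = 0.958 cal = 4.008 J; k = 30.7 lbf/in = 5376 N/m.
x = 0.03861 m

0.0386 m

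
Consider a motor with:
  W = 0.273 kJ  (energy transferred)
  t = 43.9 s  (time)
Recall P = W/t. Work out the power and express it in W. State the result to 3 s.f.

Directly: P = W/t.
W = 0.273 kJ = 273.0 J; t = 43.9 s.
P = 6.219 W

6.22 W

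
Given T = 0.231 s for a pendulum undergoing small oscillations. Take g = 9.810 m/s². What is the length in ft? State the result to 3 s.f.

Rearranging: L = g·(T/2π)².
T = 0.231 s; g = 9.810 m/s².
L = 0.01326 m
0.01326 m × (1 ft / 0.3048 m) = 0.04350 ft

0.0435 ft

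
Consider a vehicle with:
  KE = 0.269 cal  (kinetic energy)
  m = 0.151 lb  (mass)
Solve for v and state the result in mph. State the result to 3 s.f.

12.8 mph

Rearranging: v = √(2·KE/m).
KE = 0.269 cal = 1.125 J; m = 0.151 lb = 0.06849 kg.
v = 5.733 m/s
5.733 m/s × (1 mph / 0.4470 m/s) = 12.82 mph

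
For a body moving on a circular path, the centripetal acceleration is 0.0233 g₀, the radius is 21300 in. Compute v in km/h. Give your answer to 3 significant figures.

40.0 km/h

Rearranging a = v²/r for v: v = √(a·r).
a = 0.0233 g₀ = 0.2285 m/s²; r = 21300 in = 541.0 m.
v = 11.12 m/s
11.12 m/s × (1 km/h / 0.2778 m/s) = 40.03 km/h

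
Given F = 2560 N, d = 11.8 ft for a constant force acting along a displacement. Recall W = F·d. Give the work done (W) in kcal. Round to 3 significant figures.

W is given directly by: W = F·d.
F = 2560 N; d = 11.8 ft = 3.597 m.
W = 9207 J  (the unit combination reduces to kg·m²/s² = J)
9207 J × (1 kcal / 4184 J) = 2.201 kcal

2.20 kcal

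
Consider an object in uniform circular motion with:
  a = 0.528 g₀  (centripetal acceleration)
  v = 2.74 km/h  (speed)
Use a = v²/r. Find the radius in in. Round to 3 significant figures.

Rearranging a = v²/r for r: r = v²/a.
a = 0.528 g₀ = 5.178 m/s²; v = 2.74 km/h = 0.7611 m/s.
r = 0.1119 m
0.1119 m × (1 in / 0.02540 m) = 4.405 in

4.40 in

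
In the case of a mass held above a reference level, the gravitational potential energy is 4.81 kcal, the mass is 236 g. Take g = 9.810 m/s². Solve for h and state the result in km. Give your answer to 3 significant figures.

8.69 km

Rearranging PE = m·g·h for h: h = PE/(m·g).
PE = 4.81 kcal = 20125 J; m = 236 g = 0.2360 kg; g = 9.810 m/s².
h = 8693 m
8693 m × (1 km / 1000 m) = 8.693 km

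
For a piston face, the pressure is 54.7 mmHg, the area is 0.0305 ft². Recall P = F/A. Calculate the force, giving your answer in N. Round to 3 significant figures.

Rearranging: F = P·A.
P = 54.7 mmHg = 7293 Pa; A = 0.0305 ft² = 0.002834 m².
F = 20.66 N

20.7 N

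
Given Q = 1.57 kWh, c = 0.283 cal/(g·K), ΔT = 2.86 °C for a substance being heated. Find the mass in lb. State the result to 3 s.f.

Rearranging: m = Q/(c·ΔT).
Q = 1.57 kWh = 5.652×10^6 J; c = 0.283 cal/(g·K) = 1184 J/(kg·K); ΔT = 2.86 °C = 2.860 K.
m = 1669 kg
1669 kg × (1 lb / 0.4536 kg) = 3680 lb

3680 lb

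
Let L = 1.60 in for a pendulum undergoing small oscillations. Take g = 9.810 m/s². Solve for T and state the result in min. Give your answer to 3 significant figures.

T is given directly by: T = 2π√(L/g).
L = 1.60 in = 0.04064 m; g = 9.810 m/s².
T = 0.4044 s
0.4044 s × (1 min / 60.00 s) = 0.006740 min

0.00674 min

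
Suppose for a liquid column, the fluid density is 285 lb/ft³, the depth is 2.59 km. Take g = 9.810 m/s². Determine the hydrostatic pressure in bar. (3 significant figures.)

1160 bar

P is given directly by: P = ρgh.
ρ = 285 lb/ft³ = 4565 kg/m³; h = 2.59 km = 2590 m; g = 9.810 m/s².
P = 1.160×10^8 Pa
1.160×10^8 Pa × (1 bar / 1.000×10^5 Pa) = 1160 bar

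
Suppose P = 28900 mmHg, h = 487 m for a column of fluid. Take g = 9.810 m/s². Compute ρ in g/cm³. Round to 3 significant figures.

0.806 g/cm³

Rearranging: ρ = P/(g·h).
P = 28900 mmHg = 3.853×10^6 Pa; h = 487 m; g = 9.810 m/s².
ρ = 806.5 kg/m³
806.5 kg/m³ × (1 g/cm³ / 1000 kg/m³) = 0.8065 g/cm³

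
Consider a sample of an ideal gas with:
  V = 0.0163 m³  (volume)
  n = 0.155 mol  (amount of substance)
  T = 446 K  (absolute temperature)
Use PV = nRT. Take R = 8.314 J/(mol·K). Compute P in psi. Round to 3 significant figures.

5.11 psi

Directly: P = nRT/V.
V = 0.0163 m³; n = 0.155 mol; T = 446 K; R = 8.314 J/(mol·K).
P = 35261 Pa
35261 Pa × (1 psi / 6895 Pa) = 5.114 psi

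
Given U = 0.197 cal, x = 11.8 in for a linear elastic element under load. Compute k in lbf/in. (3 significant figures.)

0.105 lbf/in

Rearranging U = ½k·x² for k: k = 2U/x².
U = 0.197 cal = 0.8242 J; x = 11.8 in = 0.2997 m.
k = 18.35 N/m
18.35 N/m × (1 lbf/in / 175.1 N/m) = 0.1048 lbf/in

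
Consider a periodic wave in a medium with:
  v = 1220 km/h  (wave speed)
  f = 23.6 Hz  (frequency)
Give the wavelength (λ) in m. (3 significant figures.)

Rearranging: λ = v/f.
v = 1220 km/h = 338.9 m/s; f = 23.6 Hz.
λ = 14.36 m

14.4 m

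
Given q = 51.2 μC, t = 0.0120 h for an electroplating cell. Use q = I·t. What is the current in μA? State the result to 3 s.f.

1.19 μA

Solving q = I·t for I: I = q/t.
q = 51.2 μC = 5.120×10^-5 C; t = 0.0120 h = 43.20 s.
I = 1.185×10^-6 A
1.185×10^-6 A × (1 μA / 1.000×10^-6 A) = 1.185 μA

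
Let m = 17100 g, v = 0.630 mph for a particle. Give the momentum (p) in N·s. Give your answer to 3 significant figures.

Directly: p = mv.
m = 17100 g = 17.10 kg; v = 0.630 mph = 0.2816 m/s.
p = 4.816 kg·m/s  (the unit combination reduces to kg·m/s = kg·m/s)
Since 1 N·s = 1 kg·m/s, 4.816 N·s.

4.82 N·s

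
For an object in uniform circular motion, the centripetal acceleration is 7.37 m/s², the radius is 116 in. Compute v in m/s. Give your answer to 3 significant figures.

4.66 m/s

Rearranging: v = √(a·r).
a = 7.37 m/s²; r = 116 in = 2.946 m.
v = 4.660 m/s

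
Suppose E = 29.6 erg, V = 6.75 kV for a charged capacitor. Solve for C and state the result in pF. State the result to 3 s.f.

Rearranging: C = 2E/V².
E = 29.6 erg = 2.960×10^-6 J; V = 6.75 kV = 6750 V.
C = 1.299×10^-13 F
1.299×10^-13 F × (1 pF / 1.000×10^-12 F) = 0.1299 pF

0.130 pF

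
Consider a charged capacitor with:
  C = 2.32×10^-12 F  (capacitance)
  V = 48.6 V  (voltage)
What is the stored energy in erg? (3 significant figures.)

0.0274 erg

Directly: E = ½CV².
C = 2.32×10^-12 F; V = 48.6 V.
E = 2.740×10^-9 J
2.740×10^-9 J × (1 erg / 1.000×10^-7 J) = 0.02740 erg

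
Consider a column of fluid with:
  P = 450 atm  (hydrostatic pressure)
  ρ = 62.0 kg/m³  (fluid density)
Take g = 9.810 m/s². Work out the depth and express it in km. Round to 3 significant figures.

75.0 km

Rearranging P = ρ·g·h for h: h = P/(ρ·g).
P = 450 atm = 4.560×10^7 Pa; ρ = 62.0 kg/m³; g = 9.810 m/s².
h = 74967 m
74967 m × (1 km / 1000 m) = 74.97 km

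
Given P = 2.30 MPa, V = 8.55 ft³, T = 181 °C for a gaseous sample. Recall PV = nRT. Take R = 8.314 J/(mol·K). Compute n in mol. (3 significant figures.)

Rearranging PV = nRT for n: n = PV/(RT).
P = 2.30 MPa = 2.300×10^6 Pa; V = 8.55 ft³ = 0.2421 m³; T = 181 °C = 454.1 K; R = 8.314 J/(mol·K).
n = 147.5 mol

147 mol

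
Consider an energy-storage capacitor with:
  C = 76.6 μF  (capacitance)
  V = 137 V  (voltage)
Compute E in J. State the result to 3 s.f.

0.719 J

Directly: E = ½CV².
C = 76.6 μF = 7.660×10^-5 F; V = 137 V.
E = 0.7189 J  (the unit combination reduces to kg·m²/s² = J)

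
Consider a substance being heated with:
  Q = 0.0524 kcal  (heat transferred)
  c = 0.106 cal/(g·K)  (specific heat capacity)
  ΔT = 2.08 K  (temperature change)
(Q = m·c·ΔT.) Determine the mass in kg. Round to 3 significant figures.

0.238 kg

Rearranging Q = m·c·ΔT for m: m = Q/(c·ΔT).
Q = 0.0524 kcal = 219.2 J; c = 0.106 cal/(g·K) = 443.5 J/(kg·K); ΔT = 2.08 K.
m = 0.2377 kg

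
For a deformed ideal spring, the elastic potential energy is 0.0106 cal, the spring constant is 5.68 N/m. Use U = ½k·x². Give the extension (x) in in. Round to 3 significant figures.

Rearranging U = ½k·x² for x: x = √(2U/k).
U = 0.0106 cal = 0.04435 J; k = 5.68 N/m.
x = 0.1250 m
0.1250 m × (1 in / 0.02540 m) = 4.920 in

4.92 in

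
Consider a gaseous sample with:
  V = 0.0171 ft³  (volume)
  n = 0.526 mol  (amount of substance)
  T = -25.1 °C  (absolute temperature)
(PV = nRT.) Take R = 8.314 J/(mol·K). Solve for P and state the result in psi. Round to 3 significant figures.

325 psi

From the ideal-gas law: P = nRT/V.
V = 0.0171 ft³ = 4.842×10^-4 m³; n = 0.526 mol; T = -25.1 °C = 248.0 K; R = 8.314 J/(mol·K).
P = 2.240×10^6 Pa
2.240×10^6 Pa × (1 psi / 6895 Pa) = 324.9 psi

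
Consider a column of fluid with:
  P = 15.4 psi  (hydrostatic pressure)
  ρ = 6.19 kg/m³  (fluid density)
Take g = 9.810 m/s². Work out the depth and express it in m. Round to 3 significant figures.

1750 m

Solving P = ρ·g·h for h: h = P/(ρ·g).
P = 15.4 psi = 1.062×10^5 Pa; ρ = 6.19 kg/m³; g = 9.810 m/s².
h = 1749 m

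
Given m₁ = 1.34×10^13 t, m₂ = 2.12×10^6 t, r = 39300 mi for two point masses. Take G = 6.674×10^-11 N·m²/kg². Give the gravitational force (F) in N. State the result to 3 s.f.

0.474 N

From Newton's law of gravitation: F = Gm₁m₂/r².
m₁ = 1.34×10^13 t = 1.340×10^16 kg; m₂ = 2.12×10^6 t = 2.120×10^9 kg; r = 39300 mi = 6.325×10^7 m; G = 6.674×10^-11 N·m²/kg².
F = 0.4740 N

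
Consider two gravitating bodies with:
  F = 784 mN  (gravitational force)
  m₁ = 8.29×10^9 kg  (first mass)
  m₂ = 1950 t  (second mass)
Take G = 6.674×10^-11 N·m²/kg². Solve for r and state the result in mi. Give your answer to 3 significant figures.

0.729 mi

From Newton's law of gravitation: r = √(G·m₁m₂/F).
F = 784 mN = 0.7840 N; m₁ = 8.29×10^9 kg; m₂ = 1950 t = 1.950×10^6 kg; G = 6.674×10^-11 N·m²/kg².
r = 1173 m
1173 m × (1 mi / 1609 m) = 0.7289 mi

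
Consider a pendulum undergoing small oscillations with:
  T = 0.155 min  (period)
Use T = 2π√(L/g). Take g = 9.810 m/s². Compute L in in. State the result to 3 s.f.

Rearranging T = 2π√(L/g) for L: L = g·(T/2π)².
T = 0.155 min = 9.300 s; g = 9.810 m/s².
L = 21.49 m
21.49 m × (1 in / 0.02540 m) = 846.1 in

846 in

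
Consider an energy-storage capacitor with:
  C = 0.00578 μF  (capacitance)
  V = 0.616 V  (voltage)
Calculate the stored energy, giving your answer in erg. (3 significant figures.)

0.0110 erg

E is given directly by: E = ½CV².
C = 0.00578 μF = 5.780×10^-9 F; V = 0.616 V.
E = 1.097×10^-9 J  (the unit combination reduces to kg·m²/s² = J)
1.097×10^-9 J × (1 erg / 1.000×10^-7 J) = 0.01097 erg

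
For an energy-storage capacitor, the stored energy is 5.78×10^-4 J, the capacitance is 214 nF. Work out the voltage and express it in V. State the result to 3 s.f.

73.5 V

Solving E = ½C·V² for V: V = √(2E/C).
E = 5.78×10^-4 J; C = 214 nF = 2.140×10^-7 F.
V = 73.50 V  (the unit combination reduces to kg·m²/(A·s³) = V)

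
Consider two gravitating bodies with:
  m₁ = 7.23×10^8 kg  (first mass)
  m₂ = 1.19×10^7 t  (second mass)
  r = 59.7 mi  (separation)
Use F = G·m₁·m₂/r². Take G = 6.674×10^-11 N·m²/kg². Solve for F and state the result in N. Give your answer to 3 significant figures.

F is given directly by: F = Gm₁m₂/r².
m₁ = 7.23×10^8 kg; m₂ = 1.19×10^7 t = 1.190×10^10 kg; r = 59.7 mi = 96078 m; G = 6.674×10^-11 N·m²/kg².
F = 0.06220 N

0.0622 N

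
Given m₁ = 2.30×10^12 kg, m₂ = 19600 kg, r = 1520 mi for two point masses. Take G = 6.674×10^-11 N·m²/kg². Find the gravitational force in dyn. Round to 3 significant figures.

From Newton's law of gravitation: F = Gm₁m₂/r².
m₁ = 2.30×10^12 kg; m₂ = 19600 kg; r = 1520 mi = 2.446×10^6 m; G = 6.674×10^-11 N·m²/kg².
F = 5.028×10^-7 N  (the unit combination reduces to kg·m/s² = N)
5.028×10^-7 N × (1 dyn / 1.000×10^-5 N) = 0.05028 dyn

0.0503 dyn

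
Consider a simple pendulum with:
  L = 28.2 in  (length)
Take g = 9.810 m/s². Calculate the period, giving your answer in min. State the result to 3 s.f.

0.0283 min

T is given directly by: T = 2π√(L/g).
L = 28.2 in = 0.7163 m; g = 9.810 m/s².
T = 1.698 s
1.698 s × (1 min / 60.00 s) = 0.02830 min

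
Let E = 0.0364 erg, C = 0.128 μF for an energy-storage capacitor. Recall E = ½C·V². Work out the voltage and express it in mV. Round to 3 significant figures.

238 mV

Rearranging E = ½C·V² for V: V = √(2E/C).
E = 0.0364 erg = 3.640×10^-9 J; C = 0.128 μF = 1.280×10^-7 F.
V = 0.2385 V
0.2385 V × (1 mV / 0.001000 V) = 238.5 mV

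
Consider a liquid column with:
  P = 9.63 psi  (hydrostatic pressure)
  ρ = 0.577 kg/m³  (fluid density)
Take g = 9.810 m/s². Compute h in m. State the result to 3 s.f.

Rearranging: h = P/(ρ·g).
P = 9.63 psi = 66397 Pa; ρ = 0.577 kg/m³; g = 9.810 m/s².
h = 11730 m

11700 m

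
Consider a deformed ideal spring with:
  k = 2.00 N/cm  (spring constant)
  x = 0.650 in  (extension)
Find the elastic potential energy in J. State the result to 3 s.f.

Directly: U = ½kx².
k = 2.00 N/cm = 200.0 N/m; x = 0.650 in = 0.01651 m.
U = 0.02726 J

0.0273 J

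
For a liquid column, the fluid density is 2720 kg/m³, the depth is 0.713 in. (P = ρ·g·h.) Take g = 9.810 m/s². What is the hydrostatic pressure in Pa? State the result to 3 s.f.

Directly: P = ρgh.
ρ = 2720 kg/m³; h = 0.713 in = 0.01811 m; g = 9.810 m/s².
P = 483.2 Pa

483 Pa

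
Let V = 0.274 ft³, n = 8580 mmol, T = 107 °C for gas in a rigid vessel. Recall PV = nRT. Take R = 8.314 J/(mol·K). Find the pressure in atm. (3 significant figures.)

Directly: P = nRT/V.
V = 0.274 ft³ = 0.007759 m³; n = 8580 mmol = 8.580 mol; T = 107 °C = 380.1 K; R = 8.314 J/(mol·K).
P = 3.495×10^6 Pa
3.495×10^6 Pa × (1 atm / 1.013×10^5 Pa) = 34.49 atm

34.5 atm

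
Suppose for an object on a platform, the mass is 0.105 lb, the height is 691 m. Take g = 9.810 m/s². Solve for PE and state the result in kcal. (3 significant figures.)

0.0772 kcal

Directly: PE = mgh.
m = 0.105 lb = 0.04763 kg; h = 691 m; g = 9.810 m/s².
PE = 322.9 J
322.9 J × (1 kcal / 4184 J) = 0.07716 kcal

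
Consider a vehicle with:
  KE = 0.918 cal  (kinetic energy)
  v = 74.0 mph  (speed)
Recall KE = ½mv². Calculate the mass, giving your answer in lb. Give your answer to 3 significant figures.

0.0155 lb

Rearranging: m = 2·KE/v².
KE = 0.918 cal = 3.841 J; v = 74.0 mph = 33.08 m/s.
m = 0.007020 kg
0.007020 kg × (1 lb / 0.4536 kg) = 0.01548 lb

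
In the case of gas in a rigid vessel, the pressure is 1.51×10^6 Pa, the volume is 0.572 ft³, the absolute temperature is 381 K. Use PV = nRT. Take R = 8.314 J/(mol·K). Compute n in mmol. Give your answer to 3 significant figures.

From the ideal-gas law: n = PV/(RT).
P = 1.51×10^6 Pa; V = 0.572 ft³ = 0.01620 m³; T = 381 K; R = 8.314 J/(mol·K).
n = 7.721 mol
7.721 mol × (1 mmol / 0.001000 mol) = 7721 mmol

7720 mmol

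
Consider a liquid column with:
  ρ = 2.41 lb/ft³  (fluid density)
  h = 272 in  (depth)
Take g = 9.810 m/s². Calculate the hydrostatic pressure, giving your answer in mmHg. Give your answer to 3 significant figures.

Directly: P = ρgh.
ρ = 2.41 lb/ft³ = 38.60 kg/m³; h = 272 in = 6.909 m; g = 9.810 m/s².
P = 2616 Pa
2616 Pa × (1 mmHg / 133.3 Pa) = 19.62 mmHg

19.6 mmHg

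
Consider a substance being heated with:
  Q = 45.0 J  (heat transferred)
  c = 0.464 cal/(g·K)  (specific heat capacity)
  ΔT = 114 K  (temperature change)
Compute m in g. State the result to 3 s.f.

0.203 g

Rearranging: m = Q/(c·ΔT).
Q = 45.0 J; c = 0.464 cal/(g·K) = 1941 J/(kg·K); ΔT = 114 K.
m = 2.033×10^-4 kg
2.033×10^-4 kg × (1 g / 0.001000 kg) = 0.2033 g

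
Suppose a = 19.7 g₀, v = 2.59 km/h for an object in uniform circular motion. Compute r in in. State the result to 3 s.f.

0.105 in

Solving a = v²/r for r: r = v²/a.
a = 19.7 g₀ = 193.2 m/s²; v = 2.59 km/h = 0.7194 m/s.
r = 0.002679 m
0.002679 m × (1 in / 0.02540 m) = 0.1055 in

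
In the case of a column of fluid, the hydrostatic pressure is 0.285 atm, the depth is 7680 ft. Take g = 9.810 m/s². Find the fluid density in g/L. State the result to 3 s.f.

1.26 g/L

Rearranging P = ρ·g·h for ρ: ρ = P/(g·h).
P = 0.285 atm = 28878 Pa; h = 7680 ft = 2341 m; g = 9.810 m/s².
ρ = 1.258 kg/m³
Since 1 g/L = 1 kg/m³, 1.258 g/L.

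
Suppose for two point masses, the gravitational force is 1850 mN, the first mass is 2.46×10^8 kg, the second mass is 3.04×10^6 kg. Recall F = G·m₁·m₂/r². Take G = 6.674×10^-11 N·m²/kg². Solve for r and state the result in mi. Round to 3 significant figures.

Solving F = G·m₁·m₂/r² for r: r = √(G·m₁m₂/F).
F = 1850 mN = 1.850 N; m₁ = 2.46×10^8 kg; m₂ = 3.04×10^6 kg; G = 6.674×10^-11 N·m²/kg².
r = 164.3 m
164.3 m × (1 mi / 1609 m) = 0.1021 mi

0.102 mi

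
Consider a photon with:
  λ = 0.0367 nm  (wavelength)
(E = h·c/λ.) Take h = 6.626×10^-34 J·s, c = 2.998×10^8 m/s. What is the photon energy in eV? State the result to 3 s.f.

E is given directly by: E = hc/λ.
λ = 0.0367 nm = 3.670×10^-11 m; h = 6.626×10^-34 J·s; c = 2.998×10^8 m/s.
E = 5.413×10^-15 J  (the unit combination reduces to kg·m²/s² = J)
5.413×10^-15 J × (1 eV / 1.602×10^-19 J) = 33784 eV

33800 eV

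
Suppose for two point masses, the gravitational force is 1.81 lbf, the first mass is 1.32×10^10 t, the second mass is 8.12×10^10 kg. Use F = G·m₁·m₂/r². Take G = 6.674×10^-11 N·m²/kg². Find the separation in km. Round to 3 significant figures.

2980 km

From Newton's law of gravitation: r = √(G·m₁m₂/F).
F = 1.81 lbf = 8.051 N; m₁ = 1.32×10^10 t = 1.320×10^13 kg; m₂ = 8.12×10^10 kg; G = 6.674×10^-11 N·m²/kg².
r = 2.981×10^6 m
2.981×10^6 m × (1 km / 1000 m) = 2981 km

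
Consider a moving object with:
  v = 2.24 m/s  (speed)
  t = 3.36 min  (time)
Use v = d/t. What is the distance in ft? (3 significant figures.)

1480 ft

Rearranging v = d/t for d: d = v·t.
v = 2.24 m/s; t = 3.36 min = 201.6 s.
d = 451.6 m
451.6 m × (1 ft / 0.3048 m) = 1482 ft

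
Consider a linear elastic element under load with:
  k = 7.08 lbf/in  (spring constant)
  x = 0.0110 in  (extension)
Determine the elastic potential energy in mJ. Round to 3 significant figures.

Directly: U = ½kx².
k = 7.08 lbf/in = 1240 N/m; x = 0.0110 in = 2.794×10^-4 m.
U = 4.840×10^-5 J  (the unit combination reduces to kg·m²/s² = J)
4.840×10^-5 J × (1 mJ / 0.001000 J) = 0.04840 mJ

0.0484 mJ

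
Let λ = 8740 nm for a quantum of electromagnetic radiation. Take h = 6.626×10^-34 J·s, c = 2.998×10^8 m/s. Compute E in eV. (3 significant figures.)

E is given directly by: E = hc/λ.
λ = 8740 nm = 8.740×10^-6 m; h = 6.626×10^-34 J·s; c = 2.998×10^8 m/s.
E = 2.273×10^-20 J  (the unit combination reduces to kg·m²/s² = J)
2.273×10^-20 J × (1 eV / 1.602×10^-19 J) = 0.1419 eV

0.142 eV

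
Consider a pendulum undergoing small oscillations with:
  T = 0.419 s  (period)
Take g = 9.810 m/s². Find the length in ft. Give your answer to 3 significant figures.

Rearranging T = 2π√(L/g) for L: L = g·(T/2π)².
T = 0.419 s; g = 9.810 m/s².
L = 0.04363 m
0.04363 m × (1 ft / 0.3048 m) = 0.1431 ft

0.143 ft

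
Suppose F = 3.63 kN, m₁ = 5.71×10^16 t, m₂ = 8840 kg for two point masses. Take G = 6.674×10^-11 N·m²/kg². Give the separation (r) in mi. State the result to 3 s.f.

From Newton's law of gravitation: r = √(G·m₁m₂/F).
F = 3.63 kN = 3630 N; m₁ = 5.71×10^16 t = 5.710×10^19 kg; m₂ = 8840 kg; G = 6.674×10^-11 N·m²/kg².
r = 96335 m
96335 m × (1 mi / 1609 m) = 59.86 mi

59.9 mi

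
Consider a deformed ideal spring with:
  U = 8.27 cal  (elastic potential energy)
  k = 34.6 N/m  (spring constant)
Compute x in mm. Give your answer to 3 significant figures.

Rearranging: x = √(2U/k).
U = 8.27 cal = 34.60 J; k = 34.6 N/m.
x = 1.414 m
1.414 m × (1 mm / 0.001000 m) = 1414 mm

1410 mm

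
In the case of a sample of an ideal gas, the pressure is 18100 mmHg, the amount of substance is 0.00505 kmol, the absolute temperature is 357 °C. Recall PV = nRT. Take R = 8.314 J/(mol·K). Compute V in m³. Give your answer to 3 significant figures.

0.0110 m³

From the ideal-gas law: V = nRT/P.
P = 18100 mmHg = 2.413×10^6 Pa; n = 0.00505 kmol = 5.050 mol; T = 357 °C = 630.1 K; R = 8.314 J/(mol·K).
V = 0.01096 m³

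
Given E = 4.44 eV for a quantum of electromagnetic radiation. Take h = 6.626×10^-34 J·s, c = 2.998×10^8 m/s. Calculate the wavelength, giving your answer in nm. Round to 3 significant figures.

279 nm

Solving E = h·c/λ for λ: λ = hc/E.
E = 4.44 eV = 7.114×10^-19 J; h = 6.626×10^-34 J·s; c = 2.998×10^8 m/s.
λ = 2.792×10^-7 m
2.792×10^-7 m × (1 nm / 1.000×10^-9 m) = 279.2 nm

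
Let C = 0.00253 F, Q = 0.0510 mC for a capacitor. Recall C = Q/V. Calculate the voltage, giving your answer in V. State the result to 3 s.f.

0.0202 V

Rearranging C = Q/V for V: V = Q/C.
C = 0.00253 F; Q = 0.0510 mC = 5.100×10^-5 C.
V = 0.02016 V  (the unit combination reduces to kg·m²/(A·s³) = V)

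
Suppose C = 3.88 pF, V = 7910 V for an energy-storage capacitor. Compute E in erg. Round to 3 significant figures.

1210 erg

Directly: E = ½CV².
C = 3.88 pF = 3.880×10^-12 F; V = 7910 V.
E = 1.214×10^-4 J  (the unit combination reduces to kg·m²/s² = J)
1.214×10^-4 J × (1 erg / 1.000×10^-7 J) = 1214 erg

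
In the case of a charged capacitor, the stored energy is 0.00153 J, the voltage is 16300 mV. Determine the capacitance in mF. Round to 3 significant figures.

0.0115 mF

Solving E = ½C·V² for C: C = 2E/V².
E = 0.00153 J; V = 16300 mV = 16.30 V.
C = 1.152×10^-5 F
1.152×10^-5 F × (1 mF / 0.001000 F) = 0.01152 mF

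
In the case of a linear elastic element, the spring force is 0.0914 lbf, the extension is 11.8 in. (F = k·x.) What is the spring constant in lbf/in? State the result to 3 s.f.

Solving F = k·x for k: k = F/x.
F = 0.0914 lbf = 0.4066 N; x = 11.8 in = 0.2997 m.
k = 1.356 N/m
1.356 N/m × (1 lbf/in / 175.1 N/m) = 0.007746 lbf/in

0.00775 lbf/in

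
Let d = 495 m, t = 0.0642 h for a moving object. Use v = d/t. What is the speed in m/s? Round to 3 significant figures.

2.14 m/s

v is given directly by: v = d/t.
d = 495 m; t = 0.0642 h = 231.1 s.
v = 2.142 m/s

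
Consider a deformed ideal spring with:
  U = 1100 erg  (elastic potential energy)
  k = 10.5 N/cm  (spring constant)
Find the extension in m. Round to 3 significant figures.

4.58×10^-4 m

Rearranging: x = √(2U/k).
U = 1100 erg = 1.100×10^-4 J; k = 10.5 N/cm = 1050 N/m.
x = 4.577×10^-4 m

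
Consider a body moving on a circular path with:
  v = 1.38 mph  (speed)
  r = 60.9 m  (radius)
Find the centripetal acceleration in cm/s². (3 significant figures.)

Directly: a = v²/r.
v = 1.38 mph = 0.6169 m/s; r = 60.9 m.
a = 0.006249 m/s²
0.006249 m/s² × (1 cm/s² / 0.01000 m/s²) = 0.6249 cm/s²

0.625 cm/s²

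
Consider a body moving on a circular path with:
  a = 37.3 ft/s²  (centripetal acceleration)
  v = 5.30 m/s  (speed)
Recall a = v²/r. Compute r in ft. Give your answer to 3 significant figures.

8.11 ft

Solving a = v²/r for r: r = v²/a.
a = 37.3 ft/s² = 11.37 m/s²; v = 5.30 m/s.
r = 2.471 m
2.471 m × (1 ft / 0.3048 m) = 8.106 ft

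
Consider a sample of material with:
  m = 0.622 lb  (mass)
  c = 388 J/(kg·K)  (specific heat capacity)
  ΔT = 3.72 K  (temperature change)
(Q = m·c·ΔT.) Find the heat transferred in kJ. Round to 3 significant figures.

0.407 kJ

Directly: Q = mcΔT.
m = 0.622 lb = 0.2821 kg; c = 388 J/(kg·K); ΔT = 3.72 K.
Q = 407.2 J
407.2 J × (1 kJ / 1000 J) = 0.4072 kJ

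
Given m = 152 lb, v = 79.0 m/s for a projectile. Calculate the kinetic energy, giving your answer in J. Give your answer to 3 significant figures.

KE is given directly by: KE = ½mv².
m = 152 lb = 68.95 kg; v = 79.0 m/s.
KE = 2.151×10^5 J

2.15×10^5 J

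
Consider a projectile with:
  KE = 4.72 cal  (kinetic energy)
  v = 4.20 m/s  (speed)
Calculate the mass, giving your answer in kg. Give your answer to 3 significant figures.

Rearranging KE = ½mv² for m: m = 2·KE/v².
KE = 4.72 cal = 19.75 J; v = 4.20 m/s.
m = 2.239 kg

2.24 kg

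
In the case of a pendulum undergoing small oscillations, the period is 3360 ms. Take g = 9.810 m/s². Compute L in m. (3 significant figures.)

Rearranging: L = g·(T/2π)².
T = 3360 ms = 3.360 s; g = 9.810 m/s².
L = 2.805 m

2.81 m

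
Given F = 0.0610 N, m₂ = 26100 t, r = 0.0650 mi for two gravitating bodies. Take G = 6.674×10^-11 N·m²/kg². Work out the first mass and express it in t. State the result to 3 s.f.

383 t

Rearranging: m₁ = F·r²/(G·m₂).
F = 0.0610 N; m₂ = 26100 t = 2.610×10^7 kg; r = 0.0650 mi = 104.6 m; G = 6.674×10^-11 N·m²/kg².
m₁ = 3.832×10^5 kg
3.832×10^5 kg × (1 t / 1000 kg) = 383.2 t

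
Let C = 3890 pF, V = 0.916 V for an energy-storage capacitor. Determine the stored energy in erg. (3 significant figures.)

0.0163 erg

E is given directly by: E = ½CV².
C = 3890 pF = 3.890×10^-9 F; V = 0.916 V.
E = 1.632×10^-9 J
1.632×10^-9 J × (1 erg / 1.000×10^-7 J) = 0.01632 erg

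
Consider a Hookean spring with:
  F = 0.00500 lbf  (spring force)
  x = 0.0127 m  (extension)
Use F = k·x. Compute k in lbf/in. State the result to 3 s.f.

Rearranging F = k·x for k: k = F/x.
F = 0.00500 lbf = 0.02224 N; x = 0.0127 m.
k = 1.751 N/m
1.751 N/m × (1 lbf/in / 175.1 N/m) = 0.01000 lbf/in

0.0100 lbf/in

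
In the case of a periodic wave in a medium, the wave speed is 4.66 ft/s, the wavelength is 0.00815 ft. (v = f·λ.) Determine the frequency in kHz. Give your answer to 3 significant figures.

Solving v = f·λ for f: f = v/λ.
v = 4.66 ft/s = 1.420 m/s; λ = 0.00815 ft = 0.002484 m.
f = 571.8 Hz
571.8 Hz × (1 kHz / 1000 Hz) = 0.5718 kHz

0.572 kHz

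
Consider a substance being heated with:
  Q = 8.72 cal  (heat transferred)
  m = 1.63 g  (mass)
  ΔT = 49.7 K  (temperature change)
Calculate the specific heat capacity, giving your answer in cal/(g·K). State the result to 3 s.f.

Rearranging Q = m·c·ΔT for c: c = Q/(m·ΔT).
Q = 8.72 cal = 36.48 J; m = 1.63 g = 0.001630 kg; ΔT = 49.7 K.
c = 450.4 J/(kg·K)
450.4 J/(kg·K) × (1 cal/(g·K) / 4184 J/(kg·K)) = 0.1076 cal/(g·K)

0.108 cal/(g·K)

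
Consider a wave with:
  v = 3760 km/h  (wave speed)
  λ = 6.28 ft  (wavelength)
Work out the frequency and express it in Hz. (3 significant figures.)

Solving v = f·λ for f: f = v/λ.
v = 3760 km/h = 1044 m/s; λ = 6.28 ft = 1.914 m.
f = 545.6 Hz

546 Hz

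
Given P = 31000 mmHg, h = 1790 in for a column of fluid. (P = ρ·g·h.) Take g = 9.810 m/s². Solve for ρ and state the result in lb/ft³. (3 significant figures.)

578 lb/ft³

Rearranging P = ρ·g·h for ρ: ρ = P/(g·h).
P = 31000 mmHg = 4.133×10^6 Pa; h = 1790 in = 45.47 m; g = 9.810 m/s².
ρ = 9266 kg/m³
9266 kg/m³ × (1 lb/ft³ / 16.02 kg/m³) = 578.5 lb/ft³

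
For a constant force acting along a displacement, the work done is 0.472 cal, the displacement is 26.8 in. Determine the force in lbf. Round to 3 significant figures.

0.652 lbf

Rearranging: F = W/d.
W = 0.472 cal = 1.975 J; d = 26.8 in = 0.6807 m.
F = 2.901 N  (the unit combination reduces to kg·m/s² = N)
2.901 N × (1 lbf / 4.448 N) = 0.6522 lbf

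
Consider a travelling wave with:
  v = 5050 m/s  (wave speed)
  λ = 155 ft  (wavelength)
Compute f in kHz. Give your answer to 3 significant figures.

Rearranging: f = v/λ.
v = 5050 m/s; λ = 155 ft = 47.24 m.
f = 106.9 Hz
106.9 Hz × (1 kHz / 1000 Hz) = 0.1069 kHz

0.107 kHz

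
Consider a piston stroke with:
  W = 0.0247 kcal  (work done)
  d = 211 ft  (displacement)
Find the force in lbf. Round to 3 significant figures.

Rearranging W = F·d for F: F = W/d.
W = 0.0247 kcal = 103.3 J; d = 211 ft = 64.31 m.
F = 1.607 N
1.607 N × (1 lbf / 4.448 N) = 0.3612 lbf

0.361 lbf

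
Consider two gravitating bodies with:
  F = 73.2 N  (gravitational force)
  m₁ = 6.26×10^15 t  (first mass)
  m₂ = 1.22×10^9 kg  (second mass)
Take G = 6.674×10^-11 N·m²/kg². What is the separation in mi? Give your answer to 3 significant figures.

From Newton's law of gravitation: r = √(G·m₁m₂/F).
F = 73.2 N; m₁ = 6.26×10^15 t = 6.260×10^18 kg; m₂ = 1.22×10^9 kg; G = 6.674×10^-11 N·m²/kg².
r = 8.345×10^7 m
8.345×10^7 m × (1 mi / 1609 m) = 51851 mi

51900 mi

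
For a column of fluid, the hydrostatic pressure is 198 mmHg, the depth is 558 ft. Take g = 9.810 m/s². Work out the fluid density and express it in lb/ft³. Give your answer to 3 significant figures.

0.988 lb/ft³

Rearranging: ρ = P/(g·h).
P = 198 mmHg = 26398 Pa; h = 558 ft = 170.1 m; g = 9.810 m/s².
ρ = 15.82 kg/m³
15.82 kg/m³ × (1 lb/ft³ / 16.02 kg/m³) = 0.9877 lb/ft³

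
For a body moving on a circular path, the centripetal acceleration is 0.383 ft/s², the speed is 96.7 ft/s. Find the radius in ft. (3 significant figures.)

24400 ft

Rearranging: r = v²/a.
a = 0.383 ft/s² = 0.1167 m/s²; v = 96.7 ft/s = 29.47 m/s.
r = 7442 m
7442 m × (1 ft / 0.3048 m) = 24415 ft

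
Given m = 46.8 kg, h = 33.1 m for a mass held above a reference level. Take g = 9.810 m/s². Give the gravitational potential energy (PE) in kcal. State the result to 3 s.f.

3.63 kcal

Directly: PE = mgh.
m = 46.8 kg; h = 33.1 m; g = 9.810 m/s².
PE = 15196 J
15196 J × (1 kcal / 4184 J) = 3.632 kcal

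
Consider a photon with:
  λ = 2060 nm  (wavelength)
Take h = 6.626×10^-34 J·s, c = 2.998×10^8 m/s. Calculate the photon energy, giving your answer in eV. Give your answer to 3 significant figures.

Directly: E = hc/λ.
λ = 2060 nm = 2.060×10^-6 m; h = 6.626×10^-34 J·s; c = 2.998×10^8 m/s.
E = 9.643×10^-20 J
9.643×10^-20 J × (1 eV / 1.602×10^-19 J) = 0.6019 eV

0.602 eV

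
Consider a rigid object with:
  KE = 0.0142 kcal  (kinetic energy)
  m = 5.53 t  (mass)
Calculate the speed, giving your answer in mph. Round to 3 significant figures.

Rearranging KE = ½mv² for v: v = √(2·KE/m).
KE = 0.0142 kcal = 59.41 J; m = 5.53 t = 5530 kg.
v = 0.1466 m/s
0.1466 m/s × (1 mph / 0.4470 m/s) = 0.3279 mph

0.328 mph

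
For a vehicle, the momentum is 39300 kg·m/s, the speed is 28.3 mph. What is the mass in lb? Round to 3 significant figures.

Rearranging: m = p/v.
p = 39300 kg·m/s; v = 28.3 mph = 12.65 m/s.
m = 3106 kg
3106 kg × (1 lb / 0.4536 kg) = 6848 lb

6850 lb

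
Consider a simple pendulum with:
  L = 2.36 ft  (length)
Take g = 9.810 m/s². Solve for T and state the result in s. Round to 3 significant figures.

1.70 s

Directly: T = 2π√(L/g).
L = 2.36 ft = 0.7193 m; g = 9.810 m/s².
T = 1.701 s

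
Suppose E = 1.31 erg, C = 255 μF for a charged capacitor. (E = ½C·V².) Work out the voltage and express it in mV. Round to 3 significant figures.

32.1 mV

Solving E = ½C·V² for V: V = √(2E/C).
E = 1.31 erg = 1.310×10^-7 J; C = 255 μF = 2.550×10^-4 F.
V = 0.03205 V  (the unit combination reduces to kg·m²/(A·s³) = V)
0.03205 V × (1 mV / 0.001000 V) = 32.05 mV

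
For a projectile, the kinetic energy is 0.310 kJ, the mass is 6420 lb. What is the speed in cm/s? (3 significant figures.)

46.1 cm/s

Solving KE = ½mv² for v: v = √(2·KE/m).
KE = 0.310 kJ = 310.0 J; m = 6420 lb = 2912 kg.
v = 0.4614 m/s
0.4614 m/s × (1 cm/s / 0.01000 m/s) = 46.14 cm/s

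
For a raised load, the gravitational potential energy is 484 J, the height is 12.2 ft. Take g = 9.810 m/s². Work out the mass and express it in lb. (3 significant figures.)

Solving PE = m·g·h for m: m = PE/(g·h).
PE = 484 J; h = 12.2 ft = 3.719 m; g = 9.810 m/s².
m = 13.27 kg
13.27 kg × (1 lb / 0.4536 kg) = 29.25 lb

29.3 lb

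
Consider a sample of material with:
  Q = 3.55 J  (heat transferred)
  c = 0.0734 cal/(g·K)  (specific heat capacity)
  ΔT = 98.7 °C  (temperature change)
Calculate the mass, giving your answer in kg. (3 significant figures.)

Solving Q = m·c·ΔT for m: m = Q/(c·ΔT).
Q = 3.55 J; c = 0.0734 cal/(g·K) = 307.1 J/(kg·K); ΔT = 98.7 °C = 98.70 K.
m = 1.171×10^-4 kg

1.17×10^-4 kg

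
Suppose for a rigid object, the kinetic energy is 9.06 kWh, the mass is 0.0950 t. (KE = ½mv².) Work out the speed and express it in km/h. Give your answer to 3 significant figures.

Rearranging KE = ½mv² for v: v = √(2·KE/m).
KE = 9.06 kWh = 3.262×10^7 J; m = 0.0950 t = 95.00 kg.
v = 828.6 m/s
828.6 m/s × (1 km/h / 0.2778 m/s) = 2983 km/h

2980 km/h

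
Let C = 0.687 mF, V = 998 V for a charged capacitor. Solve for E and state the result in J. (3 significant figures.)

Directly: E = ½CV².
C = 0.687 mF = 6.870×10^-4 F; V = 998 V.
E = 342.1 J  (the unit combination reduces to kg·m²/s² = J)

342 J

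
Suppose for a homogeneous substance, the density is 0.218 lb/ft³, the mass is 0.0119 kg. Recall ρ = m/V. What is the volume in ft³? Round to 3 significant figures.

Rearranging ρ = m/V for V: V = m/ρ.
ρ = 0.218 lb/ft³ = 3.492 kg/m³; m = 0.0119 kg.
V = 0.003408 m³
0.003408 m³ × (1 ft³ / 0.02832 m³) = 0.1203 ft³

0.120 ft³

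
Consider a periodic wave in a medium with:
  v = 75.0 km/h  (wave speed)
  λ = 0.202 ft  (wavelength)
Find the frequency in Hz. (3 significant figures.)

Rearranging: f = v/λ.
v = 75.0 km/h = 20.83 m/s; λ = 0.202 ft = 0.06157 m.
f = 338.4 Hz

338 Hz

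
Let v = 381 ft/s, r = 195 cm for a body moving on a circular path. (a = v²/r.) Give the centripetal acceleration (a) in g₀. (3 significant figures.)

a is given directly by: a = v²/r.
v = 381 ft/s = 116.1 m/s; r = 195 cm = 1.950 m.
a = 6916 m/s²
6916 m/s² × (1 g₀ / 9.807 m/s²) = 705.2 g₀

705 g₀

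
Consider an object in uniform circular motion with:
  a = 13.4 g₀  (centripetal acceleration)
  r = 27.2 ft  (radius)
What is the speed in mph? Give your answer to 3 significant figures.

Rearranging a = v²/r for v: v = √(a·r).
a = 13.4 g₀ = 131.4 m/s²; r = 27.2 ft = 8.291 m.
v = 33.01 m/s
33.01 m/s × (1 mph / 0.4470 m/s) = 73.83 mph

73.8 mph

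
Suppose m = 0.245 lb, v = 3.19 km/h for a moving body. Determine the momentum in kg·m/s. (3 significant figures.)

0.0985 kg·m/s

p is given directly by: p = mv.
m = 0.245 lb = 0.1111 kg; v = 3.19 km/h = 0.8861 m/s.
p = 0.09847 kg·m/s  (the unit combination reduces to kg·m/s = kg·m/s)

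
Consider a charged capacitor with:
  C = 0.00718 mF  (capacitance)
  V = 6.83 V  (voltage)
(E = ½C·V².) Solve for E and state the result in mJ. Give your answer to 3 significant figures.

E is given directly by: E = ½CV².
C = 0.00718 mF = 7.180×10^-6 F; V = 6.83 V.
E = 1.675×10^-4 J
1.675×10^-4 J × (1 mJ / 0.001000 J) = 0.1675 mJ

0.167 mJ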